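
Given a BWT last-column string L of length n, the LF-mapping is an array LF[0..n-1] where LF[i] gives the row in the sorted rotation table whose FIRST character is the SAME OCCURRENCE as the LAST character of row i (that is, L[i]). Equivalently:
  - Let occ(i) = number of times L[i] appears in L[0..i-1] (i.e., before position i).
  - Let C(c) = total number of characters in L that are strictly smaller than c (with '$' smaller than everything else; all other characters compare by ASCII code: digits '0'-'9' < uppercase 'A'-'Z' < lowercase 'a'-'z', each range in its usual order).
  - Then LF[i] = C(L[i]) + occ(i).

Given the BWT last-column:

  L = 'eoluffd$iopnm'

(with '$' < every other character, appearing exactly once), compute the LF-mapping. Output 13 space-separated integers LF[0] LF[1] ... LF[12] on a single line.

Char counts: '$':1, 'd':1, 'e':1, 'f':2, 'i':1, 'l':1, 'm':1, 'n':1, 'o':2, 'p':1, 'u':1
C (first-col start): C('$')=0, C('d')=1, C('e')=2, C('f')=3, C('i')=5, C('l')=6, C('m')=7, C('n')=8, C('o')=9, C('p')=11, C('u')=12
L[0]='e': occ=0, LF[0]=C('e')+0=2+0=2
L[1]='o': occ=0, LF[1]=C('o')+0=9+0=9
L[2]='l': occ=0, LF[2]=C('l')+0=6+0=6
L[3]='u': occ=0, LF[3]=C('u')+0=12+0=12
L[4]='f': occ=0, LF[4]=C('f')+0=3+0=3
L[5]='f': occ=1, LF[5]=C('f')+1=3+1=4
L[6]='d': occ=0, LF[6]=C('d')+0=1+0=1
L[7]='$': occ=0, LF[7]=C('$')+0=0+0=0
L[8]='i': occ=0, LF[8]=C('i')+0=5+0=5
L[9]='o': occ=1, LF[9]=C('o')+1=9+1=10
L[10]='p': occ=0, LF[10]=C('p')+0=11+0=11
L[11]='n': occ=0, LF[11]=C('n')+0=8+0=8
L[12]='m': occ=0, LF[12]=C('m')+0=7+0=7

Answer: 2 9 6 12 3 4 1 0 5 10 11 8 7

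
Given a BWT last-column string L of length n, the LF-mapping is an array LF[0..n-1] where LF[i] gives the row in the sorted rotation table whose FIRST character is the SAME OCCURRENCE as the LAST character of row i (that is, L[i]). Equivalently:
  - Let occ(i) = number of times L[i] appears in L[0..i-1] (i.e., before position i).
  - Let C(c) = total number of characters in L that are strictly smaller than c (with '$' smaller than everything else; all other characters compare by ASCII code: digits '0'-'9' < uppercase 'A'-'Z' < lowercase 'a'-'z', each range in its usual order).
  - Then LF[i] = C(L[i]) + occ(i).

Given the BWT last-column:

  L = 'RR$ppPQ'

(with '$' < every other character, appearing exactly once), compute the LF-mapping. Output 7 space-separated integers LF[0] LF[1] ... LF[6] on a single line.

Answer: 3 4 0 5 6 1 2

Derivation:
Char counts: '$':1, 'P':1, 'Q':1, 'R':2, 'p':2
C (first-col start): C('$')=0, C('P')=1, C('Q')=2, C('R')=3, C('p')=5
L[0]='R': occ=0, LF[0]=C('R')+0=3+0=3
L[1]='R': occ=1, LF[1]=C('R')+1=3+1=4
L[2]='$': occ=0, LF[2]=C('$')+0=0+0=0
L[3]='p': occ=0, LF[3]=C('p')+0=5+0=5
L[4]='p': occ=1, LF[4]=C('p')+1=5+1=6
L[5]='P': occ=0, LF[5]=C('P')+0=1+0=1
L[6]='Q': occ=0, LF[6]=C('Q')+0=2+0=2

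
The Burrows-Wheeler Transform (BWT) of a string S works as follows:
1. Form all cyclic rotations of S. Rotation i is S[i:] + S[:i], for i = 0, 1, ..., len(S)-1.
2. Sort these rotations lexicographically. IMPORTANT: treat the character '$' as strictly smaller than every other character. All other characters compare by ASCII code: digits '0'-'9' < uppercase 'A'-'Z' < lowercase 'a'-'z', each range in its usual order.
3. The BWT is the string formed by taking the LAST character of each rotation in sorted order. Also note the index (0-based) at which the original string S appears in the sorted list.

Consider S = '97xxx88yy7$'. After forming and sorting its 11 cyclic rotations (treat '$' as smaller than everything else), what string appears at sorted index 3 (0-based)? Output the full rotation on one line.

Answer: 88yy7$97xxx

Derivation:
All 11 rotations (rotation i = S[i:]+S[:i]):
  rot[0] = 97xxx88yy7$
  rot[1] = 7xxx88yy7$9
  rot[2] = xxx88yy7$97
  rot[3] = xx88yy7$97x
  rot[4] = x88yy7$97xx
  rot[5] = 88yy7$97xxx
  rot[6] = 8yy7$97xxx8
  rot[7] = yy7$97xxx88
  rot[8] = y7$97xxx88y
  rot[9] = 7$97xxx88yy
  rot[10] = $97xxx88yy7
Sorted (with $ < everything):
  sorted[0] = $97xxx88yy7
  sorted[1] = 7$97xxx88yy
  sorted[2] = 7xxx88yy7$9
  sorted[3] = 88yy7$97xxx
  sorted[4] = 8yy7$97xxx8
  sorted[5] = 97xxx88yy7$
  sorted[6] = x88yy7$97xx
  sorted[7] = xx88yy7$97x
  sorted[8] = xxx88yy7$97
  sorted[9] = y7$97xxx88y
  sorted[10] = yy7$97xxx88
sorted[3] = 88yy7$97xxx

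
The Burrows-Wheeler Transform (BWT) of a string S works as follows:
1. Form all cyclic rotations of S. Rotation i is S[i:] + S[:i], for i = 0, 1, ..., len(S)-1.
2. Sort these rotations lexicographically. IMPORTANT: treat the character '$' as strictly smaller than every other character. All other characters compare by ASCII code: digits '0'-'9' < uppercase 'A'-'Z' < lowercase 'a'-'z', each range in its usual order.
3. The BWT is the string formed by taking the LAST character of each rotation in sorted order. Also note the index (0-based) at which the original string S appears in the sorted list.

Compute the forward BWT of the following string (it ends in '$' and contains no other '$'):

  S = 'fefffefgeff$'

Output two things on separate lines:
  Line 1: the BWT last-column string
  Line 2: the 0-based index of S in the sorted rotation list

All 12 rotations (rotation i = S[i:]+S[:i]):
  rot[0] = fefffefgeff$
  rot[1] = efffefgeff$f
  rot[2] = fffefgeff$fe
  rot[3] = ffefgeff$fef
  rot[4] = fefgeff$feff
  rot[5] = efgeff$fefff
  rot[6] = fgeff$fefffe
  rot[7] = geff$fefffef
  rot[8] = eff$fefffefg
  rot[9] = ff$fefffefge
  rot[10] = f$fefffefgef
  rot[11] = $fefffefgeff
Sorted (with $ < everything):
  sorted[0] = $fefffefgeff  (last char: 'f')
  sorted[1] = eff$fefffefg  (last char: 'g')
  sorted[2] = efffefgeff$f  (last char: 'f')
  sorted[3] = efgeff$fefff  (last char: 'f')
  sorted[4] = f$fefffefgef  (last char: 'f')
  sorted[5] = fefffefgeff$  (last char: '$')
  sorted[6] = fefgeff$feff  (last char: 'f')
  sorted[7] = ff$fefffefge  (last char: 'e')
  sorted[8] = ffefgeff$fef  (last char: 'f')
  sorted[9] = fffefgeff$fe  (last char: 'e')
  sorted[10] = fgeff$fefffe  (last char: 'e')
  sorted[11] = geff$fefffef  (last char: 'f')
Last column: fgfff$fefeef
Original string S is at sorted index 5

Answer: fgfff$fefeef
5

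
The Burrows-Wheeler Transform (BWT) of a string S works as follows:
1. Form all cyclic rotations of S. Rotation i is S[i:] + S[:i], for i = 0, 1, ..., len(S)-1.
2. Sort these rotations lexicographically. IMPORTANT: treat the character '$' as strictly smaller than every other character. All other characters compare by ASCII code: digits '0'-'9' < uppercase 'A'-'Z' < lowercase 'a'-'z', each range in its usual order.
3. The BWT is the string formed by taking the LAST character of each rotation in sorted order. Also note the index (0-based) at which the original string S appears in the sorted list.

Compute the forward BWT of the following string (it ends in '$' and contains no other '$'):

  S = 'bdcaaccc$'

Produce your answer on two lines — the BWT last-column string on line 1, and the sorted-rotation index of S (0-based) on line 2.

All 9 rotations (rotation i = S[i:]+S[:i]):
  rot[0] = bdcaaccc$
  rot[1] = dcaaccc$b
  rot[2] = caaccc$bd
  rot[3] = aaccc$bdc
  rot[4] = accc$bdca
  rot[5] = ccc$bdcaa
  rot[6] = cc$bdcaac
  rot[7] = c$bdcaacc
  rot[8] = $bdcaaccc
Sorted (with $ < everything):
  sorted[0] = $bdcaaccc  (last char: 'c')
  sorted[1] = aaccc$bdc  (last char: 'c')
  sorted[2] = accc$bdca  (last char: 'a')
  sorted[3] = bdcaaccc$  (last char: '$')
  sorted[4] = c$bdcaacc  (last char: 'c')
  sorted[5] = caaccc$bd  (last char: 'd')
  sorted[6] = cc$bdcaac  (last char: 'c')
  sorted[7] = ccc$bdcaa  (last char: 'a')
  sorted[8] = dcaaccc$b  (last char: 'b')
Last column: cca$cdcab
Original string S is at sorted index 3

Answer: cca$cdcab
3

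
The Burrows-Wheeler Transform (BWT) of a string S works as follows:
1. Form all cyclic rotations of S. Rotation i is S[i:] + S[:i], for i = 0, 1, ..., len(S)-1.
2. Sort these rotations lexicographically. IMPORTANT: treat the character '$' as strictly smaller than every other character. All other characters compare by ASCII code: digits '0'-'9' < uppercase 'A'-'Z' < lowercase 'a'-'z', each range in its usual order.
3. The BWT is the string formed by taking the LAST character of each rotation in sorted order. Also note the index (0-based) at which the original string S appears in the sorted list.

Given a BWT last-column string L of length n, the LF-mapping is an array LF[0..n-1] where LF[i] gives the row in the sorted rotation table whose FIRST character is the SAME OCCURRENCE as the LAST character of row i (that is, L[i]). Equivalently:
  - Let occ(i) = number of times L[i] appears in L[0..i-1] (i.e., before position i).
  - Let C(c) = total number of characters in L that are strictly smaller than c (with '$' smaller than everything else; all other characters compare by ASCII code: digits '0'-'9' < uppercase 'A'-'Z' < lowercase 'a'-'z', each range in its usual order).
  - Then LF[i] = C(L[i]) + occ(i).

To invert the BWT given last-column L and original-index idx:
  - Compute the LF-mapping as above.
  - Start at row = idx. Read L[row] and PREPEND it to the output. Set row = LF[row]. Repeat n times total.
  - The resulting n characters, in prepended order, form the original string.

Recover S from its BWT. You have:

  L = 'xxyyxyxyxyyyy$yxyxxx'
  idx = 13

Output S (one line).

LF mapping: 1 2 10 11 3 12 4 13 5 14 15 16 17 0 18 6 19 7 8 9
Walk LF starting at row 13, prepending L[row]:
  step 1: row=13, L[13]='$', prepend. Next row=LF[13]=0
  step 2: row=0, L[0]='x', prepend. Next row=LF[0]=1
  step 3: row=1, L[1]='x', prepend. Next row=LF[1]=2
  step 4: row=2, L[2]='y', prepend. Next row=LF[2]=10
  step 5: row=10, L[10]='y', prepend. Next row=LF[10]=15
  step 6: row=15, L[15]='x', prepend. Next row=LF[15]=6
  step 7: row=6, L[6]='x', prepend. Next row=LF[6]=4
  step 8: row=4, L[4]='x', prepend. Next row=LF[4]=3
  step 9: row=3, L[3]='y', prepend. Next row=LF[3]=11
  step 10: row=11, L[11]='y', prepend. Next row=LF[11]=16
  step 11: row=16, L[16]='y', prepend. Next row=LF[16]=19
  step 12: row=19, L[19]='x', prepend. Next row=LF[19]=9
  step 13: row=9, L[9]='y', prepend. Next row=LF[9]=14
  step 14: row=14, L[14]='y', prepend. Next row=LF[14]=18
  step 15: row=18, L[18]='x', prepend. Next row=LF[18]=8
  step 16: row=8, L[8]='x', prepend. Next row=LF[8]=5
  step 17: row=5, L[5]='y', prepend. Next row=LF[5]=12
  step 18: row=12, L[12]='y', prepend. Next row=LF[12]=17
  step 19: row=17, L[17]='x', prepend. Next row=LF[17]=7
  step 20: row=7, L[7]='y', prepend. Next row=LF[7]=13
Reversed output: yxyyxxyyxyyyxxxyyxx$

Answer: yxyyxxyyxyyyxxxyyxx$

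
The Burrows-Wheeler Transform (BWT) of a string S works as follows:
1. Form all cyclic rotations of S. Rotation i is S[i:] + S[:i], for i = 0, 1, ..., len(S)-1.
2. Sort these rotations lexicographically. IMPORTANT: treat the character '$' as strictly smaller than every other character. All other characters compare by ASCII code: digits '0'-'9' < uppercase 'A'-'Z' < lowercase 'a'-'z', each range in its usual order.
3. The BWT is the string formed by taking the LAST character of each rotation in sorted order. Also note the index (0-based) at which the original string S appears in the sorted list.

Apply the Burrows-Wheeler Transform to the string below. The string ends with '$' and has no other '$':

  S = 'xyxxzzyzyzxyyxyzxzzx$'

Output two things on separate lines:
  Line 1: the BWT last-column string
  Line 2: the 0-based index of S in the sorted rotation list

Answer: xzy$zyzxxyxzxzzyyyzxx
3

Derivation:
All 21 rotations (rotation i = S[i:]+S[:i]):
  rot[0] = xyxxzzyzyzxyyxyzxzzx$
  rot[1] = yxxzzyzyzxyyxyzxzzx$x
  rot[2] = xxzzyzyzxyyxyzxzzx$xy
  rot[3] = xzzyzyzxyyxyzxzzx$xyx
  rot[4] = zzyzyzxyyxyzxzzx$xyxx
  rot[5] = zyzyzxyyxyzxzzx$xyxxz
  rot[6] = yzyzxyyxyzxzzx$xyxxzz
  rot[7] = zyzxyyxyzxzzx$xyxxzzy
  rot[8] = yzxyyxyzxzzx$xyxxzzyz
  rot[9] = zxyyxyzxzzx$xyxxzzyzy
  rot[10] = xyyxyzxzzx$xyxxzzyzyz
  rot[11] = yyxyzxzzx$xyxxzzyzyzx
  rot[12] = yxyzxzzx$xyxxzzyzyzxy
  rot[13] = xyzxzzx$xyxxzzyzyzxyy
  rot[14] = yzxzzx$xyxxzzyzyzxyyx
  rot[15] = zxzzx$xyxxzzyzyzxyyxy
  rot[16] = xzzx$xyxxzzyzyzxyyxyz
  rot[17] = zzx$xyxxzzyzyzxyyxyzx
  rot[18] = zx$xyxxzzyzyzxyyxyzxz
  rot[19] = x$xyxxzzyzyzxyyxyzxzz
  rot[20] = $xyxxzzyzyzxyyxyzxzzx
Sorted (with $ < everything):
  sorted[0] = $xyxxzzyzyzxyyxyzxzzx  (last char: 'x')
  sorted[1] = x$xyxxzzyzyzxyyxyzxzz  (last char: 'z')
  sorted[2] = xxzzyzyzxyyxyzxzzx$xy  (last char: 'y')
  sorted[3] = xyxxzzyzyzxyyxyzxzzx$  (last char: '$')
  sorted[4] = xyyxyzxzzx$xyxxzzyzyz  (last char: 'z')
  sorted[5] = xyzxzzx$xyxxzzyzyzxyy  (last char: 'y')
  sorted[6] = xzzx$xyxxzzyzyzxyyxyz  (last char: 'z')
  sorted[7] = xzzyzyzxyyxyzxzzx$xyx  (last char: 'x')
  sorted[8] = yxxzzyzyzxyyxyzxzzx$x  (last char: 'x')
  sorted[9] = yxyzxzzx$xyxxzzyzyzxy  (last char: 'y')
  sorted[10] = yyxyzxzzx$xyxxzzyzyzx  (last char: 'x')
  sorted[11] = yzxyyxyzxzzx$xyxxzzyz  (last char: 'z')
  sorted[12] = yzxzzx$xyxxzzyzyzxyyx  (last char: 'x')
  sorted[13] = yzyzxyyxyzxzzx$xyxxzz  (last char: 'z')
  sorted[14] = zx$xyxxzzyzyzxyyxyzxz  (last char: 'z')
  sorted[15] = zxyyxyzxzzx$xyxxzzyzy  (last char: 'y')
  sorted[16] = zxzzx$xyxxzzyzyzxyyxy  (last char: 'y')
  sorted[17] = zyzxyyxyzxzzx$xyxxzzy  (last char: 'y')
  sorted[18] = zyzyzxyyxyzxzzx$xyxxz  (last char: 'z')
  sorted[19] = zzx$xyxxzzyzyzxyyxyzx  (last char: 'x')
  sorted[20] = zzyzyzxyyxyzxzzx$xyxx  (last char: 'x')
Last column: xzy$zyzxxyxzxzzyyyzxx
Original string S is at sorted index 3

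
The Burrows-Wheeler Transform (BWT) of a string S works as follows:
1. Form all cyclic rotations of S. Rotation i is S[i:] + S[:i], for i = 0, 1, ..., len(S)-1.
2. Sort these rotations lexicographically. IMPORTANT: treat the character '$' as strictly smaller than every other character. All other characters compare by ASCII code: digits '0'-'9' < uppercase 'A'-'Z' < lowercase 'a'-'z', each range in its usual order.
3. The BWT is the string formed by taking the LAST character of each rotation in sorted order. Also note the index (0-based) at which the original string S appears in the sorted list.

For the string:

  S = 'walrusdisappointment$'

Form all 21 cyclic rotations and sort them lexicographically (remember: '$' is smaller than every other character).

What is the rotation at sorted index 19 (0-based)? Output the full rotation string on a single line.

Answer: usdisappointment$walr

Derivation:
All 21 rotations (rotation i = S[i:]+S[:i]):
  rot[0] = walrusdisappointment$
  rot[1] = alrusdisappointment$w
  rot[2] = lrusdisappointment$wa
  rot[3] = rusdisappointment$wal
  rot[4] = usdisappointment$walr
  rot[5] = sdisappointment$walru
  rot[6] = disappointment$walrus
  rot[7] = isappointment$walrusd
  rot[8] = sappointment$walrusdi
  rot[9] = appointment$walrusdis
  rot[10] = ppointment$walrusdisa
  rot[11] = pointment$walrusdisap
  rot[12] = ointment$walrusdisapp
  rot[13] = intment$walrusdisappo
  rot[14] = ntment$walrusdisappoi
  rot[15] = tment$walrusdisappoin
  rot[16] = ment$walrusdisappoint
  rot[17] = ent$walrusdisappointm
  rot[18] = nt$walrusdisappointme
  rot[19] = t$walrusdisappointmen
  rot[20] = $walrusdisappointment
Sorted (with $ < everything):
  sorted[0] = $walrusdisappointment
  sorted[1] = alrusdisappointment$w
  sorted[2] = appointment$walrusdis
  sorted[3] = disappointment$walrus
  sorted[4] = ent$walrusdisappointm
  sorted[5] = intment$walrusdisappo
  sorted[6] = isappointment$walrusd
  sorted[7] = lrusdisappointment$wa
  sorted[8] = ment$walrusdisappoint
  sorted[9] = nt$walrusdisappointme
  sorted[10] = ntment$walrusdisappoi
  sorted[11] = ointment$walrusdisapp
  sorted[12] = pointment$walrusdisap
  sorted[13] = ppointment$walrusdisa
  sorted[14] = rusdisappointment$wal
  sorted[15] = sappointment$walrusdi
  sorted[16] = sdisappointment$walru
  sorted[17] = t$walrusdisappointmen
  sorted[18] = tment$walrusdisappoin
  sorted[19] = usdisappointment$walr
  sorted[20] = walrusdisappointment$
sorted[19] = usdisappointment$walr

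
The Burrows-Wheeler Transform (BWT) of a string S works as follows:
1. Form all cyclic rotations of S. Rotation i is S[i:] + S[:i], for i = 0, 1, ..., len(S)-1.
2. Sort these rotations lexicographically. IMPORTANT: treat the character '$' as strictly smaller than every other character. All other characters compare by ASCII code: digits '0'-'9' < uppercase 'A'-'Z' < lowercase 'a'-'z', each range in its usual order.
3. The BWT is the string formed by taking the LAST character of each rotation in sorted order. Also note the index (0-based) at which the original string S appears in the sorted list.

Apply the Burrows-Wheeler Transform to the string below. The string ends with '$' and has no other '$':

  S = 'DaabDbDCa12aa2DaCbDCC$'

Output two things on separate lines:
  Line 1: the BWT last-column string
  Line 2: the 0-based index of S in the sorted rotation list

All 22 rotations (rotation i = S[i:]+S[:i]):
  rot[0] = DaabDbDCa12aa2DaCbDCC$
  rot[1] = aabDbDCa12aa2DaCbDCC$D
  rot[2] = abDbDCa12aa2DaCbDCC$Da
  rot[3] = bDbDCa12aa2DaCbDCC$Daa
  rot[4] = DbDCa12aa2DaCbDCC$Daab
  rot[5] = bDCa12aa2DaCbDCC$DaabD
  rot[6] = DCa12aa2DaCbDCC$DaabDb
  rot[7] = Ca12aa2DaCbDCC$DaabDbD
  rot[8] = a12aa2DaCbDCC$DaabDbDC
  rot[9] = 12aa2DaCbDCC$DaabDbDCa
  rot[10] = 2aa2DaCbDCC$DaabDbDCa1
  rot[11] = aa2DaCbDCC$DaabDbDCa12
  rot[12] = a2DaCbDCC$DaabDbDCa12a
  rot[13] = 2DaCbDCC$DaabDbDCa12aa
  rot[14] = DaCbDCC$DaabDbDCa12aa2
  rot[15] = aCbDCC$DaabDbDCa12aa2D
  rot[16] = CbDCC$DaabDbDCa12aa2Da
  rot[17] = bDCC$DaabDbDCa12aa2DaC
  rot[18] = DCC$DaabDbDCa12aa2DaCb
  rot[19] = CC$DaabDbDCa12aa2DaCbD
  rot[20] = C$DaabDbDCa12aa2DaCbDC
  rot[21] = $DaabDbDCa12aa2DaCbDCC
Sorted (with $ < everything):
  sorted[0] = $DaabDbDCa12aa2DaCbDCC  (last char: 'C')
  sorted[1] = 12aa2DaCbDCC$DaabDbDCa  (last char: 'a')
  sorted[2] = 2DaCbDCC$DaabDbDCa12aa  (last char: 'a')
  sorted[3] = 2aa2DaCbDCC$DaabDbDCa1  (last char: '1')
  sorted[4] = C$DaabDbDCa12aa2DaCbDC  (last char: 'C')
  sorted[5] = CC$DaabDbDCa12aa2DaCbD  (last char: 'D')
  sorted[6] = Ca12aa2DaCbDCC$DaabDbD  (last char: 'D')
  sorted[7] = CbDCC$DaabDbDCa12aa2Da  (last char: 'a')
  sorted[8] = DCC$DaabDbDCa12aa2DaCb  (last char: 'b')
  sorted[9] = DCa12aa2DaCbDCC$DaabDb  (last char: 'b')
  sorted[10] = DaCbDCC$DaabDbDCa12aa2  (last char: '2')
  sorted[11] = DaabDbDCa12aa2DaCbDCC$  (last char: '$')
  sorted[12] = DbDCa12aa2DaCbDCC$Daab  (last char: 'b')
  sorted[13] = a12aa2DaCbDCC$DaabDbDC  (last char: 'C')
  sorted[14] = a2DaCbDCC$DaabDbDCa12a  (last char: 'a')
  sorted[15] = aCbDCC$DaabDbDCa12aa2D  (last char: 'D')
  sorted[16] = aa2DaCbDCC$DaabDbDCa12  (last char: '2')
  sorted[17] = aabDbDCa12aa2DaCbDCC$D  (last char: 'D')
  sorted[18] = abDbDCa12aa2DaCbDCC$Da  (last char: 'a')
  sorted[19] = bDCC$DaabDbDCa12aa2DaC  (last char: 'C')
  sorted[20] = bDCa12aa2DaCbDCC$DaabD  (last char: 'D')
  sorted[21] = bDbDCa12aa2DaCbDCC$Daa  (last char: 'a')
Last column: Caa1CDDabb2$bCaD2DaCDa
Original string S is at sorted index 11

Answer: Caa1CDDabb2$bCaD2DaCDa
11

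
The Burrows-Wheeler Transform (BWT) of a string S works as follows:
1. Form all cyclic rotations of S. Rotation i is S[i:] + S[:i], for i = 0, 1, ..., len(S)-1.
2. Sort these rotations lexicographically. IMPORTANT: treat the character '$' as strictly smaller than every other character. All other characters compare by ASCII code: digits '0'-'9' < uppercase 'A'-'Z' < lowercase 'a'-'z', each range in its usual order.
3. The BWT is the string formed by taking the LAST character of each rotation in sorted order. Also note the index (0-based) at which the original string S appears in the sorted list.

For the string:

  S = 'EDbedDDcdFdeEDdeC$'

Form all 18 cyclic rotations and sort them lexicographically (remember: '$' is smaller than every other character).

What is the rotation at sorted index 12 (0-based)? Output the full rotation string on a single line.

Answer: dFdeEDdeC$EDbedDDc

Derivation:
All 18 rotations (rotation i = S[i:]+S[:i]):
  rot[0] = EDbedDDcdFdeEDdeC$
  rot[1] = DbedDDcdFdeEDdeC$E
  rot[2] = bedDDcdFdeEDdeC$ED
  rot[3] = edDDcdFdeEDdeC$EDb
  rot[4] = dDDcdFdeEDdeC$EDbe
  rot[5] = DDcdFdeEDdeC$EDbed
  rot[6] = DcdFdeEDdeC$EDbedD
  rot[7] = cdFdeEDdeC$EDbedDD
  rot[8] = dFdeEDdeC$EDbedDDc
  rot[9] = FdeEDdeC$EDbedDDcd
  rot[10] = deEDdeC$EDbedDDcdF
  rot[11] = eEDdeC$EDbedDDcdFd
  rot[12] = EDdeC$EDbedDDcdFde
  rot[13] = DdeC$EDbedDDcdFdeE
  rot[14] = deC$EDbedDDcdFdeED
  rot[15] = eC$EDbedDDcdFdeEDd
  rot[16] = C$EDbedDDcdFdeEDde
  rot[17] = $EDbedDDcdFdeEDdeC
Sorted (with $ < everything):
  sorted[0] = $EDbedDDcdFdeEDdeC
  sorted[1] = C$EDbedDDcdFdeEDde
  sorted[2] = DDcdFdeEDdeC$EDbed
  sorted[3] = DbedDDcdFdeEDdeC$E
  sorted[4] = DcdFdeEDdeC$EDbedD
  sorted[5] = DdeC$EDbedDDcdFdeE
  sorted[6] = EDbedDDcdFdeEDdeC$
  sorted[7] = EDdeC$EDbedDDcdFde
  sorted[8] = FdeEDdeC$EDbedDDcd
  sorted[9] = bedDDcdFdeEDdeC$ED
  sorted[10] = cdFdeEDdeC$EDbedDD
  sorted[11] = dDDcdFdeEDdeC$EDbe
  sorted[12] = dFdeEDdeC$EDbedDDc
  sorted[13] = deC$EDbedDDcdFdeED
  sorted[14] = deEDdeC$EDbedDDcdF
  sorted[15] = eC$EDbedDDcdFdeEDd
  sorted[16] = eEDdeC$EDbedDDcdFd
  sorted[17] = edDDcdFdeEDdeC$EDb
sorted[12] = dFdeEDdeC$EDbedDDc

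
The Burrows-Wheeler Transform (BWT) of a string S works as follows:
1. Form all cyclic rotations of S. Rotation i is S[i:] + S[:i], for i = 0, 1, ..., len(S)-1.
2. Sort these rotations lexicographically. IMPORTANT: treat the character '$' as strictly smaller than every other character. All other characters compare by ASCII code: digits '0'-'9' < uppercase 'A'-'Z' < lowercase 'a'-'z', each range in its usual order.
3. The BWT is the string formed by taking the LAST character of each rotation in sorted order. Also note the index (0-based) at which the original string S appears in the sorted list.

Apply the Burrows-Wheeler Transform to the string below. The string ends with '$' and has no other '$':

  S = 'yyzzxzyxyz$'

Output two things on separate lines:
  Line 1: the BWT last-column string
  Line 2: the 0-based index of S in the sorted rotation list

All 11 rotations (rotation i = S[i:]+S[:i]):
  rot[0] = yyzzxzyxyz$
  rot[1] = yzzxzyxyz$y
  rot[2] = zzxzyxyz$yy
  rot[3] = zxzyxyz$yyz
  rot[4] = xzyxyz$yyzz
  rot[5] = zyxyz$yyzzx
  rot[6] = yxyz$yyzzxz
  rot[7] = xyz$yyzzxzy
  rot[8] = yz$yyzzxzyx
  rot[9] = z$yyzzxzyxy
  rot[10] = $yyzzxzyxyz
Sorted (with $ < everything):
  sorted[0] = $yyzzxzyxyz  (last char: 'z')
  sorted[1] = xyz$yyzzxzy  (last char: 'y')
  sorted[2] = xzyxyz$yyzz  (last char: 'z')
  sorted[3] = yxyz$yyzzxz  (last char: 'z')
  sorted[4] = yyzzxzyxyz$  (last char: '$')
  sorted[5] = yz$yyzzxzyx  (last char: 'x')
  sorted[6] = yzzxzyxyz$y  (last char: 'y')
  sorted[7] = z$yyzzxzyxy  (last char: 'y')
  sorted[8] = zxzyxyz$yyz  (last char: 'z')
  sorted[9] = zyxyz$yyzzx  (last char: 'x')
  sorted[10] = zzxzyxyz$yy  (last char: 'y')
Last column: zyzz$xyyzxy
Original string S is at sorted index 4

Answer: zyzz$xyyzxy
4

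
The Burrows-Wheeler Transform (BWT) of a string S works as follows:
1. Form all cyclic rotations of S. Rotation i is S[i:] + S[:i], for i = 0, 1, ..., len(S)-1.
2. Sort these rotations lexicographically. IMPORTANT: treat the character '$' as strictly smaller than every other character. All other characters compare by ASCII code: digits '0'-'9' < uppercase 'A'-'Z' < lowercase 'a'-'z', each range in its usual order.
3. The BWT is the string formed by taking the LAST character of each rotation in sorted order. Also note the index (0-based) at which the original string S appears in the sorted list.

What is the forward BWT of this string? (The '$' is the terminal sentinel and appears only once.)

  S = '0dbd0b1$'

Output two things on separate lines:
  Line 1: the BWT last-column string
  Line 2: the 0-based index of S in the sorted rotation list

Answer: 1d$b0db0
2

Derivation:
All 8 rotations (rotation i = S[i:]+S[:i]):
  rot[0] = 0dbd0b1$
  rot[1] = dbd0b1$0
  rot[2] = bd0b1$0d
  rot[3] = d0b1$0db
  rot[4] = 0b1$0dbd
  rot[5] = b1$0dbd0
  rot[6] = 1$0dbd0b
  rot[7] = $0dbd0b1
Sorted (with $ < everything):
  sorted[0] = $0dbd0b1  (last char: '1')
  sorted[1] = 0b1$0dbd  (last char: 'd')
  sorted[2] = 0dbd0b1$  (last char: '$')
  sorted[3] = 1$0dbd0b  (last char: 'b')
  sorted[4] = b1$0dbd0  (last char: '0')
  sorted[5] = bd0b1$0d  (last char: 'd')
  sorted[6] = d0b1$0db  (last char: 'b')
  sorted[7] = dbd0b1$0  (last char: '0')
Last column: 1d$b0db0
Original string S is at sorted index 2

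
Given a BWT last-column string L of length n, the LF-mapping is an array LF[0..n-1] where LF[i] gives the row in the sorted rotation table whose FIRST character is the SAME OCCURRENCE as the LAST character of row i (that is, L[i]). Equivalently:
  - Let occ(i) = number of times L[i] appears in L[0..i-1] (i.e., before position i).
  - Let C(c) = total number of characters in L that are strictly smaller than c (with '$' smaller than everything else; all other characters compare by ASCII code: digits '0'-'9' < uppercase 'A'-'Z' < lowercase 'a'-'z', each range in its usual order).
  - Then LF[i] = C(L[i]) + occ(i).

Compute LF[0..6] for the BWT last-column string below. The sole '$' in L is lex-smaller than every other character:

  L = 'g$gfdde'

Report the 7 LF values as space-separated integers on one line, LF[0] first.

Answer: 5 0 6 4 1 2 3

Derivation:
Char counts: '$':1, 'd':2, 'e':1, 'f':1, 'g':2
C (first-col start): C('$')=0, C('d')=1, C('e')=3, C('f')=4, C('g')=5
L[0]='g': occ=0, LF[0]=C('g')+0=5+0=5
L[1]='$': occ=0, LF[1]=C('$')+0=0+0=0
L[2]='g': occ=1, LF[2]=C('g')+1=5+1=6
L[3]='f': occ=0, LF[3]=C('f')+0=4+0=4
L[4]='d': occ=0, LF[4]=C('d')+0=1+0=1
L[5]='d': occ=1, LF[5]=C('d')+1=1+1=2
L[6]='e': occ=0, LF[6]=C('e')+0=3+0=3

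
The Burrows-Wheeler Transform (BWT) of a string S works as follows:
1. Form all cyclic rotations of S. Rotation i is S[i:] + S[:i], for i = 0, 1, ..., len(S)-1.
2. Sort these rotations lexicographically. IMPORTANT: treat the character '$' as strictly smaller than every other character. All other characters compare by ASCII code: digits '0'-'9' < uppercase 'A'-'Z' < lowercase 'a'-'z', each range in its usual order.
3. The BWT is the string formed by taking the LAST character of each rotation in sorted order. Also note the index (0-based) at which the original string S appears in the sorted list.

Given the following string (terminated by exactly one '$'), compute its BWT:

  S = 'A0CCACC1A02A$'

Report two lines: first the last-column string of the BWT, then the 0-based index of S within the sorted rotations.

All 13 rotations (rotation i = S[i:]+S[:i]):
  rot[0] = A0CCACC1A02A$
  rot[1] = 0CCACC1A02A$A
  rot[2] = CCACC1A02A$A0
  rot[3] = CACC1A02A$A0C
  rot[4] = ACC1A02A$A0CC
  rot[5] = CC1A02A$A0CCA
  rot[6] = C1A02A$A0CCAC
  rot[7] = 1A02A$A0CCACC
  rot[8] = A02A$A0CCACC1
  rot[9] = 02A$A0CCACC1A
  rot[10] = 2A$A0CCACC1A0
  rot[11] = A$A0CCACC1A02
  rot[12] = $A0CCACC1A02A
Sorted (with $ < everything):
  sorted[0] = $A0CCACC1A02A  (last char: 'A')
  sorted[1] = 02A$A0CCACC1A  (last char: 'A')
  sorted[2] = 0CCACC1A02A$A  (last char: 'A')
  sorted[3] = 1A02A$A0CCACC  (last char: 'C')
  sorted[4] = 2A$A0CCACC1A0  (last char: '0')
  sorted[5] = A$A0CCACC1A02  (last char: '2')
  sorted[6] = A02A$A0CCACC1  (last char: '1')
  sorted[7] = A0CCACC1A02A$  (last char: '$')
  sorted[8] = ACC1A02A$A0CC  (last char: 'C')
  sorted[9] = C1A02A$A0CCAC  (last char: 'C')
  sorted[10] = CACC1A02A$A0C  (last char: 'C')
  sorted[11] = CC1A02A$A0CCA  (last char: 'A')
  sorted[12] = CCACC1A02A$A0  (last char: '0')
Last column: AAAC021$CCCA0
Original string S is at sorted index 7

Answer: AAAC021$CCCA0
7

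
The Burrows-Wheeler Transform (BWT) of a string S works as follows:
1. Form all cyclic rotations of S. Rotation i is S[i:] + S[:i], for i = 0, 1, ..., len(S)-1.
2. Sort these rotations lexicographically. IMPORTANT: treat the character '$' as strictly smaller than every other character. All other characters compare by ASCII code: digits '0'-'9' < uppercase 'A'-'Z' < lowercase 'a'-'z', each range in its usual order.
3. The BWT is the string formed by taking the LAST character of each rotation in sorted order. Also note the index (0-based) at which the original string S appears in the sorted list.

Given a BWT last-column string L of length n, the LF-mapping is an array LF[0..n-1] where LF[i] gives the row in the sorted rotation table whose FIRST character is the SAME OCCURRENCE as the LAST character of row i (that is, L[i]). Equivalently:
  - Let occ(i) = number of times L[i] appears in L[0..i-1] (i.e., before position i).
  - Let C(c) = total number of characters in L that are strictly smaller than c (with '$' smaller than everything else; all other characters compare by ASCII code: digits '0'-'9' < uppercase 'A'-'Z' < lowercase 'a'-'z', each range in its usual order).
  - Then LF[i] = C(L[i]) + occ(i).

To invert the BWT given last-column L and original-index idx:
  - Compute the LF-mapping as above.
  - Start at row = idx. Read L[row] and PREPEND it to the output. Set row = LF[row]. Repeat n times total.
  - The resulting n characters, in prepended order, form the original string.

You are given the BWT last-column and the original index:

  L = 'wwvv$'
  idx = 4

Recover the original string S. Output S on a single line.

Answer: wvvw$

Derivation:
LF mapping: 3 4 1 2 0
Walk LF starting at row 4, prepending L[row]:
  step 1: row=4, L[4]='$', prepend. Next row=LF[4]=0
  step 2: row=0, L[0]='w', prepend. Next row=LF[0]=3
  step 3: row=3, L[3]='v', prepend. Next row=LF[3]=2
  step 4: row=2, L[2]='v', prepend. Next row=LF[2]=1
  step 5: row=1, L[1]='w', prepend. Next row=LF[1]=4
Reversed output: wvvw$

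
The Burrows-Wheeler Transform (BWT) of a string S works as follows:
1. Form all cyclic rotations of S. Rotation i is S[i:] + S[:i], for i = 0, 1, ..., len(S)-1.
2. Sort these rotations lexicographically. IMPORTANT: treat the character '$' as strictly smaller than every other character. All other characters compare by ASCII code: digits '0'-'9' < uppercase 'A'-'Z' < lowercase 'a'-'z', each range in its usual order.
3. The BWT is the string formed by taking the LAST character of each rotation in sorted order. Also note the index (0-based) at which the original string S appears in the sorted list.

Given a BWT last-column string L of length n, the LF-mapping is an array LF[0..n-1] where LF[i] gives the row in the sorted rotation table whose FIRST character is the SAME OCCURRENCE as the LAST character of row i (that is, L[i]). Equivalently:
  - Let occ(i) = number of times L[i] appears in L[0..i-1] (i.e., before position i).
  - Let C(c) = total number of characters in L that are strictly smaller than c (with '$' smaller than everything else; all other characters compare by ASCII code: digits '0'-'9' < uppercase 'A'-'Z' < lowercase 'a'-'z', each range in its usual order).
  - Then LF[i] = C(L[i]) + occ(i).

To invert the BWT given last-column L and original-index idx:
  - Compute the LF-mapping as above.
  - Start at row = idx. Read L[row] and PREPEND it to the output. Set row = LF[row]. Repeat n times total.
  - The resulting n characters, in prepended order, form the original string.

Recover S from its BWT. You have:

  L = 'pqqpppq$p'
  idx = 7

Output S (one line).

LF mapping: 1 6 7 2 3 4 8 0 5
Walk LF starting at row 7, prepending L[row]:
  step 1: row=7, L[7]='$', prepend. Next row=LF[7]=0
  step 2: row=0, L[0]='p', prepend. Next row=LF[0]=1
  step 3: row=1, L[1]='q', prepend. Next row=LF[1]=6
  step 4: row=6, L[6]='q', prepend. Next row=LF[6]=8
  step 5: row=8, L[8]='p', prepend. Next row=LF[8]=5
  step 6: row=5, L[5]='p', prepend. Next row=LF[5]=4
  step 7: row=4, L[4]='p', prepend. Next row=LF[4]=3
  step 8: row=3, L[3]='p', prepend. Next row=LF[3]=2
  step 9: row=2, L[2]='q', prepend. Next row=LF[2]=7
Reversed output: qppppqqp$

Answer: qppppqqp$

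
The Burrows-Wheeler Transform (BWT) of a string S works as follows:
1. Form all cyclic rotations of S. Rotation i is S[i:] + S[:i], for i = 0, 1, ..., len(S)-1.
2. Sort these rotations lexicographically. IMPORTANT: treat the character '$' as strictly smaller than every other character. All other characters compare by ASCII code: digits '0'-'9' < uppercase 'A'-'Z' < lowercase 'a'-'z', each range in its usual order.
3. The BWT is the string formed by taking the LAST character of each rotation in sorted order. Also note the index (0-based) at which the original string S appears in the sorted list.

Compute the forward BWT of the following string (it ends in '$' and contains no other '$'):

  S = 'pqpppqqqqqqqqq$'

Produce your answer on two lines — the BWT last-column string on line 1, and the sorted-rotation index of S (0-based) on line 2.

Answer: qqp$pqpqqqqqqqp
3

Derivation:
All 15 rotations (rotation i = S[i:]+S[:i]):
  rot[0] = pqpppqqqqqqqqq$
  rot[1] = qpppqqqqqqqqq$p
  rot[2] = pppqqqqqqqqq$pq
  rot[3] = ppqqqqqqqqq$pqp
  rot[4] = pqqqqqqqqq$pqpp
  rot[5] = qqqqqqqqq$pqppp
  rot[6] = qqqqqqqq$pqpppq
  rot[7] = qqqqqqq$pqpppqq
  rot[8] = qqqqqq$pqpppqqq
  rot[9] = qqqqq$pqpppqqqq
  rot[10] = qqqq$pqpppqqqqq
  rot[11] = qqq$pqpppqqqqqq
  rot[12] = qq$pqpppqqqqqqq
  rot[13] = q$pqpppqqqqqqqq
  rot[14] = $pqpppqqqqqqqqq
Sorted (with $ < everything):
  sorted[0] = $pqpppqqqqqqqqq  (last char: 'q')
  sorted[1] = pppqqqqqqqqq$pq  (last char: 'q')
  sorted[2] = ppqqqqqqqqq$pqp  (last char: 'p')
  sorted[3] = pqpppqqqqqqqqq$  (last char: '$')
  sorted[4] = pqqqqqqqqq$pqpp  (last char: 'p')
  sorted[5] = q$pqpppqqqqqqqq  (last char: 'q')
  sorted[6] = qpppqqqqqqqqq$p  (last char: 'p')
  sorted[7] = qq$pqpppqqqqqqq  (last char: 'q')
  sorted[8] = qqq$pqpppqqqqqq  (last char: 'q')
  sorted[9] = qqqq$pqpppqqqqq  (last char: 'q')
  sorted[10] = qqqqq$pqpppqqqq  (last char: 'q')
  sorted[11] = qqqqqq$pqpppqqq  (last char: 'q')
  sorted[12] = qqqqqqq$pqpppqq  (last char: 'q')
  sorted[13] = qqqqqqqq$pqpppq  (last char: 'q')
  sorted[14] = qqqqqqqqq$pqppp  (last char: 'p')
Last column: qqp$pqpqqqqqqqp
Original string S is at sorted index 3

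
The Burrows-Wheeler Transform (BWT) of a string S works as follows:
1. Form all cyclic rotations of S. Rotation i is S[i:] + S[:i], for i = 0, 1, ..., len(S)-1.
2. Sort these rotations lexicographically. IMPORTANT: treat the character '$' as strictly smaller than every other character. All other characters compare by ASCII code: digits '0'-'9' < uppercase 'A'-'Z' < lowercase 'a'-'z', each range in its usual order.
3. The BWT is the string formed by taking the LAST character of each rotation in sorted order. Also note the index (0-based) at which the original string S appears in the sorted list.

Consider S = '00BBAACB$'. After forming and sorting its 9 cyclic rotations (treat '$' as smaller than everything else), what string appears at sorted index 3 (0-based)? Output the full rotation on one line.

All 9 rotations (rotation i = S[i:]+S[:i]):
  rot[0] = 00BBAACB$
  rot[1] = 0BBAACB$0
  rot[2] = BBAACB$00
  rot[3] = BAACB$00B
  rot[4] = AACB$00BB
  rot[5] = ACB$00BBA
  rot[6] = CB$00BBAA
  rot[7] = B$00BBAAC
  rot[8] = $00BBAACB
Sorted (with $ < everything):
  sorted[0] = $00BBAACB
  sorted[1] = 00BBAACB$
  sorted[2] = 0BBAACB$0
  sorted[3] = AACB$00BB
  sorted[4] = ACB$00BBA
  sorted[5] = B$00BBAAC
  sorted[6] = BAACB$00B
  sorted[7] = BBAACB$00
  sorted[8] = CB$00BBAA
sorted[3] = AACB$00BB

Answer: AACB$00BB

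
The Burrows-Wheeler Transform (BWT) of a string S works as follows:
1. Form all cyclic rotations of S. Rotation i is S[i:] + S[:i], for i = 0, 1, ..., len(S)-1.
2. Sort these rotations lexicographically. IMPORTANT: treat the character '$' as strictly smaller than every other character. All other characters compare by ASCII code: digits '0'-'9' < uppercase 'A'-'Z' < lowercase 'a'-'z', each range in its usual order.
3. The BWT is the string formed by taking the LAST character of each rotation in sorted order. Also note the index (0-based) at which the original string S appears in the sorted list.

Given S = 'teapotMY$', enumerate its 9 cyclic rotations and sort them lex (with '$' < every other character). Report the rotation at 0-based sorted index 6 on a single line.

Answer: potMY$tea

Derivation:
All 9 rotations (rotation i = S[i:]+S[:i]):
  rot[0] = teapotMY$
  rot[1] = eapotMY$t
  rot[2] = apotMY$te
  rot[3] = potMY$tea
  rot[4] = otMY$teap
  rot[5] = tMY$teapo
  rot[6] = MY$teapot
  rot[7] = Y$teapotM
  rot[8] = $teapotMY
Sorted (with $ < everything):
  sorted[0] = $teapotMY
  sorted[1] = MY$teapot
  sorted[2] = Y$teapotM
  sorted[3] = apotMY$te
  sorted[4] = eapotMY$t
  sorted[5] = otMY$teap
  sorted[6] = potMY$tea
  sorted[7] = tMY$teapo
  sorted[8] = teapotMY$
sorted[6] = potMY$tea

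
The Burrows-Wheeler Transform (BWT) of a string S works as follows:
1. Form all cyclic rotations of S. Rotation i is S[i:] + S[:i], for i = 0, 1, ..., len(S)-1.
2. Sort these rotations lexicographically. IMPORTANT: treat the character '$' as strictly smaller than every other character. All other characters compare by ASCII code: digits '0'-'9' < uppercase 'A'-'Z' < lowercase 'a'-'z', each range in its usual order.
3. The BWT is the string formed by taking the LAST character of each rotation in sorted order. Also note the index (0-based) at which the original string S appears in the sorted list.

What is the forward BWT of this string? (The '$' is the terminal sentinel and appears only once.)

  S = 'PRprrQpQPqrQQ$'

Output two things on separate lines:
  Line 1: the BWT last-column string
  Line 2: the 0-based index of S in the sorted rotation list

All 14 rotations (rotation i = S[i:]+S[:i]):
  rot[0] = PRprrQpQPqrQQ$
  rot[1] = RprrQpQPqrQQ$P
  rot[2] = prrQpQPqrQQ$PR
  rot[3] = rrQpQPqrQQ$PRp
  rot[4] = rQpQPqrQQ$PRpr
  rot[5] = QpQPqrQQ$PRprr
  rot[6] = pQPqrQQ$PRprrQ
  rot[7] = QPqrQQ$PRprrQp
  rot[8] = PqrQQ$PRprrQpQ
  rot[9] = qrQQ$PRprrQpQP
  rot[10] = rQQ$PRprrQpQPq
  rot[11] = QQ$PRprrQpQPqr
  rot[12] = Q$PRprrQpQPqrQ
  rot[13] = $PRprrQpQPqrQQ
Sorted (with $ < everything):
  sorted[0] = $PRprrQpQPqrQQ  (last char: 'Q')
  sorted[1] = PRprrQpQPqrQQ$  (last char: '$')
  sorted[2] = PqrQQ$PRprrQpQ  (last char: 'Q')
  sorted[3] = Q$PRprrQpQPqrQ  (last char: 'Q')
  sorted[4] = QPqrQQ$PRprrQp  (last char: 'p')
  sorted[5] = QQ$PRprrQpQPqr  (last char: 'r')
  sorted[6] = QpQPqrQQ$PRprr  (last char: 'r')
  sorted[7] = RprrQpQPqrQQ$P  (last char: 'P')
  sorted[8] = pQPqrQQ$PRprrQ  (last char: 'Q')
  sorted[9] = prrQpQPqrQQ$PR  (last char: 'R')
  sorted[10] = qrQQ$PRprrQpQP  (last char: 'P')
  sorted[11] = rQQ$PRprrQpQPq  (last char: 'q')
  sorted[12] = rQpQPqrQQ$PRpr  (last char: 'r')
  sorted[13] = rrQpQPqrQQ$PRp  (last char: 'p')
Last column: Q$QQprrPQRPqrp
Original string S is at sorted index 1

Answer: Q$QQprrPQRPqrp
1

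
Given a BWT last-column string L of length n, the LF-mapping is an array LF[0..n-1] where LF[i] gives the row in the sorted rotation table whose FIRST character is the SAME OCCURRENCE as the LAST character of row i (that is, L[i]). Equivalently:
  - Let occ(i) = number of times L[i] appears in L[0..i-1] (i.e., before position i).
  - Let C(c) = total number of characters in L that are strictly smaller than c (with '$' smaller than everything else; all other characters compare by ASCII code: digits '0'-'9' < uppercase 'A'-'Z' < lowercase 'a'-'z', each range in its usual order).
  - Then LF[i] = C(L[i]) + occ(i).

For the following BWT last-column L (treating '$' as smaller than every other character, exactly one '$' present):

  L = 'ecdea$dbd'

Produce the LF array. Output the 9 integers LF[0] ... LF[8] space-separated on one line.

Answer: 7 3 4 8 1 0 5 2 6

Derivation:
Char counts: '$':1, 'a':1, 'b':1, 'c':1, 'd':3, 'e':2
C (first-col start): C('$')=0, C('a')=1, C('b')=2, C('c')=3, C('d')=4, C('e')=7
L[0]='e': occ=0, LF[0]=C('e')+0=7+0=7
L[1]='c': occ=0, LF[1]=C('c')+0=3+0=3
L[2]='d': occ=0, LF[2]=C('d')+0=4+0=4
L[3]='e': occ=1, LF[3]=C('e')+1=7+1=8
L[4]='a': occ=0, LF[4]=C('a')+0=1+0=1
L[5]='$': occ=0, LF[5]=C('$')+0=0+0=0
L[6]='d': occ=1, LF[6]=C('d')+1=4+1=5
L[7]='b': occ=0, LF[7]=C('b')+0=2+0=2
L[8]='d': occ=2, LF[8]=C('d')+2=4+2=6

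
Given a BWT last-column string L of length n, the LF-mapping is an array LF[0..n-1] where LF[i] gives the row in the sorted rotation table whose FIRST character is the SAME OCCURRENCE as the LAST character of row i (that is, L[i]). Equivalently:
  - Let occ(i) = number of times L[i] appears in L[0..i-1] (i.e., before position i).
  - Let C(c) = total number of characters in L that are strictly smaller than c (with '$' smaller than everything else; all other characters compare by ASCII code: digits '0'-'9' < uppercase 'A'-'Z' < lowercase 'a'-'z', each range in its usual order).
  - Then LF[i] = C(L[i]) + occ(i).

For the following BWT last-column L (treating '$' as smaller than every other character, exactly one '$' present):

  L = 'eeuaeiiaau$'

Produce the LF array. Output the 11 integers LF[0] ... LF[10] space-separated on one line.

Char counts: '$':1, 'a':3, 'e':3, 'i':2, 'u':2
C (first-col start): C('$')=0, C('a')=1, C('e')=4, C('i')=7, C('u')=9
L[0]='e': occ=0, LF[0]=C('e')+0=4+0=4
L[1]='e': occ=1, LF[1]=C('e')+1=4+1=5
L[2]='u': occ=0, LF[2]=C('u')+0=9+0=9
L[3]='a': occ=0, LF[3]=C('a')+0=1+0=1
L[4]='e': occ=2, LF[4]=C('e')+2=4+2=6
L[5]='i': occ=0, LF[5]=C('i')+0=7+0=7
L[6]='i': occ=1, LF[6]=C('i')+1=7+1=8
L[7]='a': occ=1, LF[7]=C('a')+1=1+1=2
L[8]='a': occ=2, LF[8]=C('a')+2=1+2=3
L[9]='u': occ=1, LF[9]=C('u')+1=9+1=10
L[10]='$': occ=0, LF[10]=C('$')+0=0+0=0

Answer: 4 5 9 1 6 7 8 2 3 10 0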